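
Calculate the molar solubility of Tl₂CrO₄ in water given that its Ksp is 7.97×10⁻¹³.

5.84×10⁻⁵ M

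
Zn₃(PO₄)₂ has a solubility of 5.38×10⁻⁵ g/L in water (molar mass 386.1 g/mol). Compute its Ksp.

s = (5.38×10⁻⁵ g L⁻¹)/(386.1 g mol⁻¹) = 1.3934×10⁻⁷ M
Zn₃(PO₄)₂(s) ⇌ 3 Zn²⁺(aq) + 2 PO₄³⁻(aq)
If s mol/L of Zn₃(PO₄)₂ dissolves, [Zn²⁺] = 3s and [PO₄³⁻] = 2s.
Ksp = [Zn²⁺]^3[PO₄³⁻]^2 = (3s)^3 · (2s)^2 = 108s^5
Ksp = 108 × (1.3934×10⁻⁷)^5 = 5.67×10⁻³³

Ksp = 5.67×10⁻³³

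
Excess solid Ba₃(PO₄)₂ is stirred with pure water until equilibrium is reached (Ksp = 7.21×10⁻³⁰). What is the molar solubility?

5.82×10⁻⁷ M

Ba₃(PO₄)₂(s) ⇌ 3 Ba²⁺(aq) + 2 PO₄³⁻(aq)
With molar solubility s: [Ba²⁺] = 3s, [PO₄³⁻] = 2s.
Ksp = [Ba²⁺]^3[PO₄³⁻]^2 = (3s)^3 · (2s)^2 = 108s^5
108s^5 = 7.21×10⁻³⁰  ⇒  s^5 = 6.68×10⁻³²
s = 5.82×10⁻⁷ mol/L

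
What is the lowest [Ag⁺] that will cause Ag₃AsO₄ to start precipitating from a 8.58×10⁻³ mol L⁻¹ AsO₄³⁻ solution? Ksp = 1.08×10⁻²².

A salt starts to precipitate once the ion product Q reaches its Ksp.
Ag₃AsO₄(s) ⇌ 3 Ag⁺(aq) + AsO₄³⁻(aq)
Ksp = [Ag⁺]^3[AsO₄³⁻] = [Ag⁺]^3(8.58×10⁻³)
[Ag⁺]^3 = 1.08×10⁻²² / (8.58×10⁻³) = 1.26×10⁻²⁰
[Ag⁺] = 2.33×10⁻⁷ mol L⁻¹

2.33×10⁻⁷ M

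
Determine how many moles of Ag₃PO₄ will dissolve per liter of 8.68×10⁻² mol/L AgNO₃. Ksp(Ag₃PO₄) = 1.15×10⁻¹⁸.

Ag₃PO₄(s) ⇌ 3 Ag⁺(aq) + PO₄³⁻(aq)
The solution already contains Ag⁺ at 8.68×10⁻² mol/L. Let s be the molar solubility of Ag₃PO₄.
[Ag⁺] ≈ 8.68×10⁻² mol/L (common ion dominates); [PO₄³⁻] = s.
Ksp = [Ag⁺]^3[PO₄³⁻] = (8.68×10⁻²)^3s
s = 1.15×10⁻¹⁸ / (8.68×10⁻²)^3 = 1.76×10⁻¹⁵
s = 1.76×10⁻¹⁵ mol/L

1.76×10⁻¹⁵ M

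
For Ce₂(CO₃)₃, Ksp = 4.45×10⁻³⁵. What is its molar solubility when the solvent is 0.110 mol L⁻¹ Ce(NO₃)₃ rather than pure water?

Ce₂(CO₃)₃(s) ⇌ 2 Ce³⁺(aq) + 3 CO₃²⁻(aq)
Let s be the solubility of Ce₂(CO₃)₃ here. The common ion gives [Ce³⁺] ≈ 0.110 mol L⁻¹, and [CO₃²⁻] = 3s.
Ksp = [Ce³⁺]^2[CO₃²⁻]^3 = (0.110)^2(3s)^3
(3s)^3 = 4.45×10⁻³⁵ / (0.110)^2 = 3.68×10⁻³³
s = 5.15×10⁻¹² mol L⁻¹

5.15×10⁻¹² M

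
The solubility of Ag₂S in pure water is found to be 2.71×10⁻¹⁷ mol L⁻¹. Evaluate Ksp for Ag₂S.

Ag₂S(s) ⇌ 2 Ag⁺(aq) + S²⁻(aq)
Let s be the molar solubility. Then [Ag⁺] = 2s and [S²⁻] = s.
Ksp = [Ag⁺]^2[S²⁻] = (2s)^2 · s = 4s^3
Ksp = 4 × (2.71×10⁻¹⁷)^3 = 7.96×10⁻⁵⁰

Ksp = 7.96×10⁻⁵⁰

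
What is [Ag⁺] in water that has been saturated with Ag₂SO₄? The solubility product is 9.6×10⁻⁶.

2.7×10⁻² M

Ag₂SO₄(s) ⇌ 2 Ag⁺(aq) + SO₄²⁻(aq)
If s mol/L of Ag₂SO₄ dissolves, [Ag⁺] = 2s and [SO₄²⁻] = s.
Ksp = [Ag⁺]^2[SO₄²⁻] = (2s)^2 · s = 4s^3 = 9.6×10⁻⁶
s = 1.3×10⁻² M
[Ag⁺] = 2s = 2.7×10⁻² M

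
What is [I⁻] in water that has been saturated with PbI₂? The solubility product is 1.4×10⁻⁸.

PbI₂(s) ⇌ Pb²⁺(aq) + 2 I⁻(aq)
For each mole of PbI₂ that dissolves per liter, [Pb²⁺] = s and [I⁻] = 2s; let s denote this solubility.
Ksp = [Pb²⁺][I⁻]^2 = s · (2s)^2 = 4s^3 = 1.4×10⁻⁸
s = 1.5×10⁻³ mol/L
[I⁻] = 2s = 3.0×10⁻³ mol/L

3.0×10⁻³ M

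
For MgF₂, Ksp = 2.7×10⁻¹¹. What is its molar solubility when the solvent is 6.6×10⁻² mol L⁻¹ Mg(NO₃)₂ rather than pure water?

MgF₂(s) ⇌ Mg²⁺(aq) + 2 F⁻(aq)
With Mg²⁺ already at 6.6×10⁻² mol L⁻¹ and s small, take [Mg²⁺] ≈ 6.6×10⁻² mol L⁻¹ and [F⁻] = 2s.
Ksp = [Mg²⁺][F⁻]^2 = (6.6×10⁻²)(2s)^2
(2s)^2 = 2.7×10⁻¹¹ / (6.6×10⁻²) = 4.1×10⁻¹⁰
s = 1.0×10⁻⁵ mol L⁻¹

1.0×10⁻⁵ M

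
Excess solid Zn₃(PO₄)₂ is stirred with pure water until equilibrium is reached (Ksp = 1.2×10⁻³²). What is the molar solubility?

Zn₃(PO₄)₂(s) ⇌ 3 Zn²⁺(aq) + 2 PO₄³⁻(aq)
With molar solubility s: [Zn²⁺] = 3s, [PO₄³⁻] = 2s.
Ksp = [Zn²⁺]^3[PO₄³⁻]^2 = (3s)^3 · (2s)^2 = 108s^5
108s^5 = 1.2×10⁻³²  ⇒  s^5 = 1.1×10⁻³⁴
Taking the 5th root, s = 1.6×10⁻⁷ M.

1.6×10⁻⁷ M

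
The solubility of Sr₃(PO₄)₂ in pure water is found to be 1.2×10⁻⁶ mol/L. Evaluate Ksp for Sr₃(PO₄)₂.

Ksp = 2.7×10⁻²⁸

Sr₃(PO₄)₂(s) ⇌ 3 Sr²⁺(aq) + 2 PO₄³⁻(aq)
Let s be the molar solubility. Then [Sr²⁺] = 3s and [PO₄³⁻] = 2s.
Ksp = [Sr²⁺]^3[PO₄³⁻]^2 = (3s)^3 · (2s)^2 = 108s^5
Ksp = 108 × (1.2×10⁻⁶)^5 = 2.7×10⁻²⁸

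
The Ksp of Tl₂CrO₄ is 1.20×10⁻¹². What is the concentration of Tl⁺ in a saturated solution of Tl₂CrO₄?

Tl₂CrO₄(s) ⇌ 2 Tl⁺(aq) + CrO₄²⁻(aq)
Let s be the molar solubility. Then [Tl⁺] = 2s and [CrO₄²⁻] = s.
Ksp = [Tl⁺]^2[CrO₄²⁻] = (2s)^2 · s = 4s^3 = 1.20×10⁻¹²
s = 6.69×10⁻⁵ mol/L
[Tl⁺] = 2s = 1.34×10⁻⁴ mol/L

1.34×10⁻⁴ M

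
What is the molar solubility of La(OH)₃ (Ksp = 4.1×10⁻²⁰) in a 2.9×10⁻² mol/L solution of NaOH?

1.7×10⁻¹⁵ M

La(OH)₃(s) ⇌ La³⁺(aq) + 3 OH⁻(aq)
OH⁻ is already present at 2.9×10⁻² mol/L. If s mol/L of La(OH)₃ dissolves, [La³⁺] = s while [OH⁻] ≈ 2.9×10⁻² mol/L.
Ksp = [La³⁺][OH⁻]^3 = s(2.9×10⁻²)^3
s = 4.1×10⁻²⁰ / (2.9×10⁻²)^3 = 1.7×10⁻¹⁵
s = 1.7×10⁻¹⁵ mol/L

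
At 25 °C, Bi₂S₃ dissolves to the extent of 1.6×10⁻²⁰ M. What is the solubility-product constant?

Ksp = 1.1×10⁻⁹⁷

Bi₂S₃(s) ⇌ 2 Bi³⁺(aq) + 3 S²⁻(aq)
Let s be the molar solubility. Then [Bi³⁺] = 2s and [S²⁻] = 3s.
Ksp = [Bi³⁺]^2[S²⁻]^3 = (2s)^2 · (3s)^3 = 108s^5
Ksp = 108 × (1.6×10⁻²⁰)^5 = 1.1×10⁻⁹⁷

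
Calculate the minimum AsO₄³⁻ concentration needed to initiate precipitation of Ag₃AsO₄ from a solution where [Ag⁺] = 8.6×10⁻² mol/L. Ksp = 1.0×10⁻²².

1.6×10⁻¹⁹ M

The threshold for precipitation is Q = Ksp.
Ag₃AsO₄(s) ⇌ 3 Ag⁺(aq) + AsO₄³⁻(aq)
Ksp = [Ag⁺]^3[AsO₄³⁻] = [AsO₄³⁻](8.6×10⁻²)^3
[AsO₄³⁻] = 1.0×10⁻²² / (8.6×10⁻²)^3 = 1.6×10⁻¹⁹
[AsO₄³⁻] = 1.6×10⁻¹⁹ mol/L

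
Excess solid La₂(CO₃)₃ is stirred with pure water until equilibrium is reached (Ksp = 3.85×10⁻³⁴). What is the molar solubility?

8.14×10⁻⁸ M

La₂(CO₃)₃(s) ⇌ 2 La³⁺(aq) + 3 CO₃²⁻(aq)
Call the molar solubility s, so that [La³⁺] = 2s and [CO₃²⁻] = 3s.
Ksp = [La³⁺]^2[CO₃²⁻]^3 = (2s)^2 · (3s)^3 = 108s^5
108s^5 = 3.85×10⁻³⁴  ⇒  s^5 = 3.56×10⁻³⁶
Taking the 5th root, s = 8.14×10⁻⁸ mol/L.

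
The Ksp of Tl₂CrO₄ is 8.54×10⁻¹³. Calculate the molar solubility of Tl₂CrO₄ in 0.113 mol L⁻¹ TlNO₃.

6.69×10⁻¹¹ M

Tl₂CrO₄(s) ⇌ 2 Tl⁺(aq) + CrO₄²⁻(aq)
Tl⁺ is already present at 0.113 mol L⁻¹. If s mol/L of Tl₂CrO₄ dissolves, [CrO₄²⁻] = s while [Tl⁺] ≈ 0.113 mol L⁻¹.
Ksp = [Tl⁺]^2[CrO₄²⁻] = (0.113)^2s
s = 8.54×10⁻¹³ / (0.113)^2 = 6.69×10⁻¹¹
s = 6.69×10⁻¹¹ mol L⁻¹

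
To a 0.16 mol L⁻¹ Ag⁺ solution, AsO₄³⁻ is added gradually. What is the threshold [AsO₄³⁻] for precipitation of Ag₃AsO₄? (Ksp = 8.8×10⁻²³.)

Precipitation begins when Q = Ksp.
Ag₃AsO₄(s) ⇌ 3 Ag⁺(aq) + AsO₄³⁻(aq)
Ksp = [Ag⁺]^3[AsO₄³⁻] = [AsO₄³⁻](0.16)^3
[AsO₄³⁻] = 8.8×10⁻²³ / (0.16)^3 = 2.1×10⁻²⁰
[AsO₄³⁻] = 2.1×10⁻²⁰ mol L⁻¹

2.1×10⁻²⁰ M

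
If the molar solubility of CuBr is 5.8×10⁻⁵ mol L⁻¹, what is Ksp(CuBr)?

Ksp = 3.4×10⁻⁹

CuBr(s) ⇌ Cu⁺(aq) + Br⁻(aq)
Let s be the molar solubility. Then [Cu⁺] = s and [Br⁻] = s.
Ksp = [Cu⁺][Br⁻] = s · s = s^2
Ksp = (5.8×10⁻⁵)^2 = 3.4×10⁻⁹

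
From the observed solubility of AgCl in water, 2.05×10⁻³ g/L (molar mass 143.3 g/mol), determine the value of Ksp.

Molar solubility s = (2.05×10⁻³ g/L) / (143.3 g/mol) = 1.4306×10⁻⁵ mol/L
AgCl(s) ⇌ Ag⁺(aq) + Cl⁻(aq)
Call the molar solubility s, so that [Ag⁺] = s and [Cl⁻] = s.
Ksp = [Ag⁺][Cl⁻] = s · s = s^2
Ksp = (1.4306×10⁻⁵)^2 = 2.05×10⁻¹⁰

Ksp = 2.05×10⁻¹⁰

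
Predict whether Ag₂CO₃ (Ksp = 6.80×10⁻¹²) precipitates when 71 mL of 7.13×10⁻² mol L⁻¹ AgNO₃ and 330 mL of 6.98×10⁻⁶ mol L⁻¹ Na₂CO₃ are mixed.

Yes

After mixing, V = 71 mL + 330 mL = 401 mL.
[Ag⁺] = (7.13×10⁻²)(71)/401 = 1.26×10⁻² mol L⁻¹
[CO₃²⁻] = (6.98×10⁻⁶)(330)/401 = 5.74×10⁻⁶ mol L⁻¹
Q = [Ag⁺]^2[CO₃²⁻] = 9.15×10⁻¹⁰
Since Q (9.15×10⁻¹⁰) exceeds Ksp (6.80×10⁻¹²), Ag₂CO₃ will precipitate.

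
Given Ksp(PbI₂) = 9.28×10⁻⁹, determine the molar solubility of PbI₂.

1.32×10⁻³ M

PbI₂(s) ⇌ Pb²⁺(aq) + 2 I⁻(aq)
For each mole of PbI₂ that dissolves per liter, [Pb²⁺] = s and [I⁻] = 2s; let s denote this solubility.
Ksp = [Pb²⁺][I⁻]^2 = s · (2s)^2 = 4s^3
4s^3 = 9.28×10⁻⁹  ⇒  s^3 = 2.32×10⁻⁹
Taking the 3rd root, s = 1.32×10⁻³ mol/L.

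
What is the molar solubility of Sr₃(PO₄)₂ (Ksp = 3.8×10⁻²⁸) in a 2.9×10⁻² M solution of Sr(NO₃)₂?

2.0×10⁻¹² M

Sr₃(PO₄)₂(s) ⇌ 3 Sr²⁺(aq) + 2 PO₄³⁻(aq)
Sr²⁺ is already present at 2.9×10⁻² M. If s mol/L of Sr₃(PO₄)₂ dissolves, [PO₄³⁻] = 2s while [Sr²⁺] ≈ 2.9×10⁻² M.
Ksp = [Sr²⁺]^3[PO₄³⁻]^2 = (2.9×10⁻²)^3(2s)^2
(2s)^2 = 3.8×10⁻²⁸ / (2.9×10⁻²)^3 = 1.6×10⁻²³
s = 2.0×10⁻¹² M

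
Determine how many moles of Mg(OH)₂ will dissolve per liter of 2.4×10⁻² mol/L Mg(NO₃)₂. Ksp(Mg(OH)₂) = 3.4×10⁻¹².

Mg(OH)₂(s) ⇌ Mg²⁺(aq) + 2 OH⁻(aq)
Let s be the solubility of Mg(OH)₂ here. The common ion gives [Mg²⁺] ≈ 2.4×10⁻² mol/L, and [OH⁻] = 2s.
Ksp = [Mg²⁺][OH⁻]^2 = (2.4×10⁻²)(2s)^2
(2s)^2 = 3.4×10⁻¹² / (2.4×10⁻²) = 1.4×10⁻¹⁰
s = 6.0×10⁻⁶ mol/L

6.0×10⁻⁶ M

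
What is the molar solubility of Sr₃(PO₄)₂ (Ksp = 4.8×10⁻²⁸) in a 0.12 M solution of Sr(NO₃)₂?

2.6×10⁻¹³ M

Sr₃(PO₄)₂(s) ⇌ 3 Sr²⁺(aq) + 2 PO₄³⁻(aq)
With Sr²⁺ already at 0.12 M and s small, take [Sr²⁺] ≈ 0.12 M and [PO₄³⁻] = 2s.
Ksp = [Sr²⁺]^3[PO₄³⁻]^2 = (0.12)^3(2s)^2
(2s)^2 = 4.8×10⁻²⁸ / (0.12)^3 = 2.8×10⁻²⁵
s = 2.6×10⁻¹³ M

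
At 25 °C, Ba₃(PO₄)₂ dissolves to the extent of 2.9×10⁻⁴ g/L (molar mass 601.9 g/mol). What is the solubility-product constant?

Convert to molarity: s = 2.9×10⁻⁴ / 601.9 = 4.818×10⁻⁷ mol/L
Ba₃(PO₄)₂(s) ⇌ 3 Ba²⁺(aq) + 2 PO₄³⁻(aq)
For each mole of Ba₃(PO₄)₂ that dissolves per liter, [Ba²⁺] = 3s and [PO₄³⁻] = 2s; let s denote this solubility.
Ksp = [Ba²⁺]^3[PO₄³⁻]^2 = (3s)^3 · (2s)^2 = 108s^5
Ksp = 108 × (4.818×10⁻⁷)^5 = 2.8×10⁻³⁰

Ksp = 2.8×10⁻³⁰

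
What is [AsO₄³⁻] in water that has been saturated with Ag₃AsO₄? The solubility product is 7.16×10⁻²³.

Ag₃AsO₄(s) ⇌ 3 Ag⁺(aq) + AsO₄³⁻(aq)
With molar solubility s: [Ag⁺] = 3s, [AsO₄³⁻] = s.
Ksp = [Ag⁺]^3[AsO₄³⁻] = (3s)^3 · s = 27s^4 = 7.16×10⁻²³
s = 1.28×10⁻⁶ mol/L
[AsO₄³⁻] = s = 1.28×10⁻⁶ mol/L

1.28×10⁻⁶ M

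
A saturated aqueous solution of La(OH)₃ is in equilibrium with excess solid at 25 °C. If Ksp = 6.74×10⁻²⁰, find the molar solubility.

7.07×10⁻⁶ M

La(OH)₃(s) ⇌ La³⁺(aq) + 3 OH⁻(aq)
With molar solubility s: [La³⁺] = s, [OH⁻] = 3s.
Ksp = [La³⁺][OH⁻]^3 = s · (3s)^3 = 27s^4
27s^4 = 6.74×10⁻²⁰  ⇒  s^4 = 2.50×10⁻²¹
s = 7.07×10⁻⁶ M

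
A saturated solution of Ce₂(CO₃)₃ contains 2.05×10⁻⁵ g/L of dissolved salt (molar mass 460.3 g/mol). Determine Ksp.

Convert to molarity: s = 2.05×10⁻⁵ / 460.3 = 4.4536×10⁻⁸ mol/L
Ce₂(CO₃)₃(s) ⇌ 2 Ce³⁺(aq) + 3 CO₃²⁻(aq)
Call the molar solubility s, so that [Ce³⁺] = 2s and [CO₃²⁻] = 3s.
Ksp = [Ce³⁺]^2[CO₃²⁻]^3 = (2s)^2 · (3s)^3 = 108s^5
Ksp = 108 × (4.4536×10⁻⁸)^5 = 1.89×10⁻³⁵

Ksp = 1.89×10⁻³⁵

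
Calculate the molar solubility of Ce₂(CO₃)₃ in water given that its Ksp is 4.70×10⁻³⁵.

5.34×10⁻⁸ M

Ce₂(CO₃)₃(s) ⇌ 2 Ce³⁺(aq) + 3 CO₃²⁻(aq)
Let s be the molar solubility. Then [Ce³⁺] = 2s and [CO₃²⁻] = 3s.
Ksp = [Ce³⁺]^2[CO₃²⁻]^3 = (2s)^2 · (3s)^3 = 108s^5
108s^5 = 4.70×10⁻³⁵  ⇒  s^5 = 4.35×10⁻³⁷
Taking the 5th root, s = 5.34×10⁻⁸ mol L⁻¹.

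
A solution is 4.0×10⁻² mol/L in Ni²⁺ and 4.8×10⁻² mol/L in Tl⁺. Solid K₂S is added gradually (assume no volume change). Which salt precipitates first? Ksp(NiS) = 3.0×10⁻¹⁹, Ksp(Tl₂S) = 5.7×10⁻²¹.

Tl₂S

Precipitation begins when Q = Ksp.
For NiS: [S²⁻] = (Ksp/[Ni²⁺]) = 7.5×10⁻¹⁸ mol/L
For Tl₂S: [S²⁻] = (Ksp/[Tl⁺]^2) = 2.5×10⁻¹⁸ mol/L
Since Tl₂S needs less S²⁻ to reach saturation, it precipitates first.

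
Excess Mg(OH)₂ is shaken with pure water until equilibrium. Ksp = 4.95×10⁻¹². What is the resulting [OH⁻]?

Mg(OH)₂(s) ⇌ Mg²⁺(aq) + 2 OH⁻(aq)
With molar solubility s: [Mg²⁺] = s, [OH⁻] = 2s.
Ksp = [Mg²⁺][OH⁻]^2 = s · (2s)^2 = 4s^3 = 4.95×10⁻¹²
s = 1.07×10⁻⁴ mol/L
[OH⁻] = 2s = 2.15×10⁻⁴ mol/L

2.15×10⁻⁴ M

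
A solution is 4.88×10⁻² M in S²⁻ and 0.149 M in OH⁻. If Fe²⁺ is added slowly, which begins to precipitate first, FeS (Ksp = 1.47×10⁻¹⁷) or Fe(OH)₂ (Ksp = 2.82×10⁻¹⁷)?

FeS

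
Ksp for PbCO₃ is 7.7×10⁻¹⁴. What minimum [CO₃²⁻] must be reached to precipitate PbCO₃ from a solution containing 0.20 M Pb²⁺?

3.9×10⁻¹³ M

Precipitation of each salt begins when its ion product equals Ksp.
PbCO₃(s) ⇌ Pb²⁺(aq) + CO₃²⁻(aq)
Ksp = [Pb²⁺][CO₃²⁻] = [CO₃²⁻](0.20)
[CO₃²⁻] = 7.7×10⁻¹⁴ / (0.20) = 3.9×10⁻¹³
[CO₃²⁻] = 3.9×10⁻¹³ M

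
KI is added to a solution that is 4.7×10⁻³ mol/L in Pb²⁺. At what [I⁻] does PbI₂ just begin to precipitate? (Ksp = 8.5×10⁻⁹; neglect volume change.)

1.3×10⁻³ M

Precipitation begins when Q = Ksp.
PbI₂(s) ⇌ Pb²⁺(aq) + 2 I⁻(aq)
Ksp = [Pb²⁺][I⁻]^2 = [I⁻]^2(4.7×10⁻³)
[I⁻]^2 = 8.5×10⁻⁹ / (4.7×10⁻³) = 1.8×10⁻⁶
[I⁻] = 1.3×10⁻³ mol/L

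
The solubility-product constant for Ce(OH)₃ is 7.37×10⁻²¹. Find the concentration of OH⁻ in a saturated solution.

Ce(OH)₃(s) ⇌ Ce³⁺(aq) + 3 OH⁻(aq)
For each mole of Ce(OH)₃ that dissolves per liter, [Ce³⁺] = s and [OH⁻] = 3s; let s denote this solubility.
Ksp = [Ce³⁺][OH⁻]^3 = s · (3s)^3 = 27s^4 = 7.37×10⁻²¹
s = 4.06×10⁻⁶ mol L⁻¹
[OH⁻] = 3s = 1.22×10⁻⁵ mol L⁻¹

1.22×10⁻⁵ M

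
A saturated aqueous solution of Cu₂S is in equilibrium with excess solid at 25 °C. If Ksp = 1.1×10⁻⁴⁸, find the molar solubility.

6.5×10⁻¹⁷ M

Cu₂S(s) ⇌ 2 Cu⁺(aq) + S²⁻(aq)
Call the molar solubility s, so that [Cu⁺] = 2s and [S²⁻] = s.
Ksp = [Cu⁺]^2[S²⁻] = (2s)^2 · s = 4s^3
4s^3 = 1.1×10⁻⁴⁸  ⇒  s^3 = 2.8×10⁻⁴⁹
Taking the 3rd root, s = 6.5×10⁻¹⁷ M.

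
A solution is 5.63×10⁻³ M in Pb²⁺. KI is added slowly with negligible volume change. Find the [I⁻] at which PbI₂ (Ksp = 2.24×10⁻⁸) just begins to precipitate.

1.99×10⁻³ M

Precipitation of each salt begins when its ion product equals Ksp.
PbI₂(s) ⇌ Pb²⁺(aq) + 2 I⁻(aq)
Ksp = [Pb²⁺][I⁻]^2 = [I⁻]^2(5.63×10⁻³)
[I⁻]^2 = 2.24×10⁻⁸ / (5.63×10⁻³) = 3.98×10⁻⁶
[I⁻] = 1.99×10⁻³ M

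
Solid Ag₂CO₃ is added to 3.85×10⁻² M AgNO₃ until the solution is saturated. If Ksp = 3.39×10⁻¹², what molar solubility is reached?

2.29×10⁻⁹ M

Ag₂CO₃(s) ⇌ 2 Ag⁺(aq) + CO₃²⁻(aq)
The solution already contains Ag⁺ at 3.85×10⁻² M. Let s be the molar solubility of Ag₂CO₃.
[Ag⁺] ≈ 3.85×10⁻² M (common ion dominates); [CO₃²⁻] = s.
Ksp = [Ag⁺]^2[CO₃²⁻] = (3.85×10⁻²)^2s
s = 3.39×10⁻¹² / (3.85×10⁻²)^2 = 2.29×10⁻⁹
s = 2.29×10⁻⁹ M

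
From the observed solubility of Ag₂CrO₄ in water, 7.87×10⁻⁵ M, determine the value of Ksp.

Ag₂CrO₄(s) ⇌ 2 Ag⁺(aq) + CrO₄²⁻(aq)
With molar solubility s: [Ag⁺] = 2s, [CrO₄²⁻] = s.
Ksp = [Ag⁺]^2[CrO₄²⁻] = (2s)^2 · s = 4s^3
Ksp = 4 × (7.87×10⁻⁵)^3 = 1.95×10⁻¹²

Ksp = 1.95×10⁻¹²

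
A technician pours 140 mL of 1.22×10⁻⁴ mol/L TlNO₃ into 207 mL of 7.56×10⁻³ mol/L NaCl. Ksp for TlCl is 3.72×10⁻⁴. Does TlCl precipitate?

No

Total volume after mixing = 140 + 207 = 347 mL.
[Tl⁺] = (1.22×10⁻⁴)(140)/347 = 4.92×10⁻⁵ mol/L
[Cl⁻] = (7.56×10⁻³)(207)/347 = 4.51×10⁻³ mol/L
Q = [Tl⁺][Cl⁻] = 2.22×10⁻⁷
Q < Ksp (2.22×10⁻⁷ vs 3.72×10⁻⁴); the solution remains unsaturated and no precipitate forms.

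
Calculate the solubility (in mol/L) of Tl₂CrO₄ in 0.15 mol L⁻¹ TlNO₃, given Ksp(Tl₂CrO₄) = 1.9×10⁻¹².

Tl₂CrO₄(s) ⇌ 2 Tl⁺(aq) + CrO₄²⁻(aq)
Tl⁺ is already present at 0.15 mol L⁻¹. If s mol/L of Tl₂CrO₄ dissolves, [CrO₄²⁻] = s while [Tl⁺] ≈ 0.15 mol L⁻¹.
Ksp = [Tl⁺]^2[CrO₄²⁻] = (0.15)^2s
s = 1.9×10⁻¹² / (0.15)^2 = 8.4×10⁻¹¹
s = 8.4×10⁻¹¹ mol L⁻¹

8.4×10⁻¹¹ M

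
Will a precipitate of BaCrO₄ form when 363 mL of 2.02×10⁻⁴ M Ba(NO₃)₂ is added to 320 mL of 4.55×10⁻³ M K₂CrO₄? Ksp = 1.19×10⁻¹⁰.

Yes

Total volume after mixing = 363 + 320 = 683 mL.
[Ba²⁺] = (2.02×10⁻⁴)(363)/683 = 1.07×10⁻⁴ M
[CrO₄²⁻] = (4.55×10⁻³)(320)/683 = 2.13×10⁻³ M
Q = [Ba²⁺][CrO₄²⁻] = 2.29×10⁻⁷
Because Q > Ksp (2.29×10⁻⁷ vs 1.19×10⁻¹⁰), a precipitate of BaCrO₄ forms.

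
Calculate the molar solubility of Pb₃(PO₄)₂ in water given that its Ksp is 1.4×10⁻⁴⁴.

6.6×10⁻¹⁰ M

Pb₃(PO₄)₂(s) ⇌ 3 Pb²⁺(aq) + 2 PO₄³⁻(aq)
If s mol/L of Pb₃(PO₄)₂ dissolves, [Pb²⁺] = 3s and [PO₄³⁻] = 2s.
Ksp = [Pb²⁺]^3[PO₄³⁻]^2 = (3s)^3 · (2s)^2 = 108s^5
108s^5 = 1.4×10⁻⁴⁴  ⇒  s^5 = 1.3×10⁻⁴⁶
s = 6.6×10⁻¹⁰ M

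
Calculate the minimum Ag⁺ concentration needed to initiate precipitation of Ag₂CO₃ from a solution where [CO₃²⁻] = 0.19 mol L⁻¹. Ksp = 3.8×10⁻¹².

Precipitation begins when Q = Ksp.
Ag₂CO₃(s) ⇌ 2 Ag⁺(aq) + CO₃²⁻(aq)
Ksp = [Ag⁺]^2[CO₃²⁻] = [Ag⁺]^2(0.19)
[Ag⁺]^2 = 3.8×10⁻¹² / (0.19) = 2.0×10⁻¹¹
[Ag⁺] = 4.5×10⁻⁶ mol L⁻¹

4.5×10⁻⁶ M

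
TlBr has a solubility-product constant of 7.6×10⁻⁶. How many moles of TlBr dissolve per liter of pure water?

2.8×10⁻³ M

TlBr(s) ⇌ Tl⁺(aq) + Br⁻(aq)
Call the molar solubility s, so that [Tl⁺] = s and [Br⁻] = s.
Ksp = [Tl⁺][Br⁻] = s · s = s^2
s^2 = 7.6×10⁻⁶
Taking the 2nd root, s = 2.8×10⁻³ M.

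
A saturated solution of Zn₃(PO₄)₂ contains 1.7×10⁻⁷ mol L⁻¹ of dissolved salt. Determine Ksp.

Ksp = 1.5×10⁻³²

Zn₃(PO₄)₂(s) ⇌ 3 Zn²⁺(aq) + 2 PO₄³⁻(aq)
Call the molar solubility s, so that [Zn²⁺] = 3s and [PO₄³⁻] = 2s.
Ksp = [Zn²⁺]^3[PO₄³⁻]^2 = (3s)^3 · (2s)^2 = 108s^5
Ksp = 108 × (1.7×10⁻⁷)^5 = 1.5×10⁻³²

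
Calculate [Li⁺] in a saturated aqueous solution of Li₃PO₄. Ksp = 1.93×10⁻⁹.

8.72×10⁻³ M

Li₃PO₄(s) ⇌ 3 Li⁺(aq) + PO₄³⁻(aq)
With molar solubility s: [Li⁺] = 3s, [PO₄³⁻] = s.
Ksp = [Li⁺]^3[PO₄³⁻] = (3s)^3 · s = 27s^4 = 1.93×10⁻⁹
s = 2.91×10⁻³ M
[Li⁺] = 3s = 8.72×10⁻³ M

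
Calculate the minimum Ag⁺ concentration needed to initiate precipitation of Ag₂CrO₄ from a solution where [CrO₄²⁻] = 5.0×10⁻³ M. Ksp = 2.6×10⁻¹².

2.3×10⁻⁵ M

Each salt precipitates once Q = Ksp for that salt.
Ag₂CrO₄(s) ⇌ 2 Ag⁺(aq) + CrO₄²⁻(aq)
Ksp = [Ag⁺]^2[CrO₄²⁻] = [Ag⁺]^2(5.0×10⁻³)
[Ag⁺]^2 = 2.6×10⁻¹² / (5.0×10⁻³) = 5.2×10⁻¹⁰
[Ag⁺] = 2.3×10⁻⁵ M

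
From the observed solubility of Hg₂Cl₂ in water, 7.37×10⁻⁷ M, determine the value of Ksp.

Hg₂Cl₂(s) ⇌ Hg₂²⁺(aq) + 2 Cl⁻(aq)
If s mol/L of Hg₂Cl₂ dissolves, [Hg₂²⁺] = s and [Cl⁻] = 2s.
Ksp = [Hg₂²⁺][Cl⁻]^2 = s · (2s)^2 = 4s^3
Ksp = 4 × (7.37×10⁻⁷)^3 = 1.60×10⁻¹⁸

Ksp = 1.60×10⁻¹⁸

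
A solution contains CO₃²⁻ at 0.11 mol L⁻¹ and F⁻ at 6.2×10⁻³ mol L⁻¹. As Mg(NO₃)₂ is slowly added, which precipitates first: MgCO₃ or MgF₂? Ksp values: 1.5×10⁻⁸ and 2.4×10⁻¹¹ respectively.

MgCO₃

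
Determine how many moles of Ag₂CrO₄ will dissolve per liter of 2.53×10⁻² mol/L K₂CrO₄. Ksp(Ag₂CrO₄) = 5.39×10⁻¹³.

2.31×10⁻⁶ M

Ag₂CrO₄(s) ⇌ 2 Ag⁺(aq) + CrO₄²⁻(aq)
The solution already contains CrO₄²⁻ at 2.53×10⁻² mol/L. Let s be the molar solubility of Ag₂CrO₄.
[CrO₄²⁻] ≈ 2.53×10⁻² mol/L (common ion dominates); [Ag⁺] = 2s.
Ksp = [Ag⁺]^2[CrO₄²⁻] = (2s)^2(2.53×10⁻²)
(2s)^2 = 5.39×10⁻¹³ / (2.53×10⁻²) = 2.13×10⁻¹¹
s = 2.31×10⁻⁶ mol/L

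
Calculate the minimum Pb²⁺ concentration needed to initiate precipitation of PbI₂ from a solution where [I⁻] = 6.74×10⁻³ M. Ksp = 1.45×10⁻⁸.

3.19×10⁻⁴ M

A salt starts to precipitate once the ion product Q reaches its Ksp.
PbI₂(s) ⇌ Pb²⁺(aq) + 2 I⁻(aq)
Ksp = [Pb²⁺][I⁻]^2 = [Pb²⁺](6.74×10⁻³)^2
[Pb²⁺] = 1.45×10⁻⁸ / (6.74×10⁻³)^2 = 3.19×10⁻⁴
[Pb²⁺] = 3.19×10⁻⁴ M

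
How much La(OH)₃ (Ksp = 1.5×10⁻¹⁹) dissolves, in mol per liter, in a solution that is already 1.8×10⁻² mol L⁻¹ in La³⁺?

La(OH)₃(s) ⇌ La³⁺(aq) + 3 OH⁻(aq)
Let s be the solubility of La(OH)₃ here. The common ion gives [La³⁺] ≈ 1.8×10⁻² mol L⁻¹, and [OH⁻] = 3s.
Ksp = [La³⁺][OH⁻]^3 = (1.8×10⁻²)(3s)^3
(3s)^3 = 1.5×10⁻¹⁹ / (1.8×10⁻²) = 8.3×10⁻¹⁸
s = 6.8×10⁻⁷ mol L⁻¹

6.8×10⁻⁷ M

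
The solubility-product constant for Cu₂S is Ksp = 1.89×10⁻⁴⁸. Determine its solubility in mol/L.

7.79×10⁻¹⁷ M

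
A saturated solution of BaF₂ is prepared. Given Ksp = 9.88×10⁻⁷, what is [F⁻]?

1.25×10⁻² M

BaF₂(s) ⇌ Ba²⁺(aq) + 2 F⁻(aq)
With molar solubility s: [Ba²⁺] = s, [F⁻] = 2s.
Ksp = [Ba²⁺][F⁻]^2 = s · (2s)^2 = 4s^3 = 9.88×10⁻⁷
s = 6.27×10⁻³ mol/L
[F⁻] = 2s = 1.25×10⁻² mol/L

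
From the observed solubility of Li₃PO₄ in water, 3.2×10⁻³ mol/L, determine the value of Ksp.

Li₃PO₄(s) ⇌ 3 Li⁺(aq) + PO₄³⁻(aq)
With molar solubility s: [Li⁺] = 3s, [PO₄³⁻] = s.
Ksp = [Li⁺]^3[PO₄³⁻] = (3s)^3 · s = 27s^4
Ksp = 27 × (3.2×10⁻³)^4 = 2.8×10⁻⁹

Ksp = 2.8×10⁻⁹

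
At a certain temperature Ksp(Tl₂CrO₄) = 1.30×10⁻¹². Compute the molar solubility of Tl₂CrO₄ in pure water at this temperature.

6.88×10⁻⁵ M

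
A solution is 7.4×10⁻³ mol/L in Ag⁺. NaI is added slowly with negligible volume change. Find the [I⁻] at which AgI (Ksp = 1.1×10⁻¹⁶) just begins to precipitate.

Precipitation begins when Q = Ksp.
AgI(s) ⇌ Ag⁺(aq) + I⁻(aq)
Ksp = [Ag⁺][I⁻] = [I⁻](7.4×10⁻³)
[I⁻] = 1.1×10⁻¹⁶ / (7.4×10⁻³) = 1.5×10⁻¹⁴
[I⁻] = 1.5×10⁻¹⁴ mol/L

1.5×10⁻¹⁴ M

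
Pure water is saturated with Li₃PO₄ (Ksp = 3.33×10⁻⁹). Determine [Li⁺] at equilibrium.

Li₃PO₄(s) ⇌ 3 Li⁺(aq) + PO₄³⁻(aq)
Call the molar solubility s, so that [Li⁺] = 3s and [PO₄³⁻] = s.
Ksp = [Li⁺]^3[PO₄³⁻] = (3s)^3 · s = 27s^4 = 3.33×10⁻⁹
s = 3.33×10⁻³ mol L⁻¹
[Li⁺] = 3s = 1.00×10⁻² mol L⁻¹

1.00×10⁻² M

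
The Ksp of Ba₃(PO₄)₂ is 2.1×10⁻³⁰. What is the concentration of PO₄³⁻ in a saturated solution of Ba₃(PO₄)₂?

9.1×10⁻⁷ M

Ba₃(PO₄)₂(s) ⇌ 3 Ba²⁺(aq) + 2 PO₄³⁻(aq)
For each mole of Ba₃(PO₄)₂ that dissolves per liter, [Ba²⁺] = 3s and [PO₄³⁻] = 2s; let s denote this solubility.
Ksp = [Ba²⁺]^3[PO₄³⁻]^2 = (3s)^3 · (2s)^2 = 108s^5 = 2.1×10⁻³⁰
s = 4.5×10⁻⁷ mol L⁻¹
[PO₄³⁻] = 2s = 9.1×10⁻⁷ mol L⁻¹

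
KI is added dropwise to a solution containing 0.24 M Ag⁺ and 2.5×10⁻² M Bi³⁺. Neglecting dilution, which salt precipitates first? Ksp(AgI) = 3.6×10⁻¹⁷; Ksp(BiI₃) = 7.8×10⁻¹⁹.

AgI

The threshold for precipitation is Q = Ksp.
For AgI: [I⁻] = (Ksp/[Ag⁺]) = 1.5×10⁻¹⁶ M
For BiI₃: [I⁻] = (Ksp/[Bi³⁺])^(1/3) = 3.1×10⁻⁶ M
AgI requires the lower [I⁻], so it precipitates first.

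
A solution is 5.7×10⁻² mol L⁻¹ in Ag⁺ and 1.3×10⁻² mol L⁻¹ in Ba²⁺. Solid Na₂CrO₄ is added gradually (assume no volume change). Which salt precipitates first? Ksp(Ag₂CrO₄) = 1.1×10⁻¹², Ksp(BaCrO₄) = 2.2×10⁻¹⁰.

Each salt precipitates once Q = Ksp for that salt.
For Ag₂CrO₄: [CrO₄²⁻] = (Ksp/[Ag⁺]^2) = 3.4×10⁻¹⁰ mol L⁻¹
For BaCrO₄: [CrO₄²⁻] = (Ksp/[Ba²⁺]) = 1.7×10⁻⁸ mol L⁻¹
The smaller threshold [CrO₄²⁻] is reached first, so Ag₂CrO₄ precipitates first.

Ag₂CrO₄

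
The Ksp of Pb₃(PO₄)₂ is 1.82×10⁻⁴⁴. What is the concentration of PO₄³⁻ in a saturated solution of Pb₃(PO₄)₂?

1.40×10⁻⁹ M

Pb₃(PO₄)₂(s) ⇌ 3 Pb²⁺(aq) + 2 PO₄³⁻(aq)
If s mol/L of Pb₃(PO₄)₂ dissolves, [Pb²⁺] = 3s and [PO₄³⁻] = 2s.
Ksp = [Pb²⁺]^3[PO₄³⁻]^2 = (3s)^3 · (2s)^2 = 108s^5 = 1.82×10⁻⁴⁴
s = 7.00×10⁻¹⁰ mol/L
[PO₄³⁻] = 2s = 1.40×10⁻⁹ mol/L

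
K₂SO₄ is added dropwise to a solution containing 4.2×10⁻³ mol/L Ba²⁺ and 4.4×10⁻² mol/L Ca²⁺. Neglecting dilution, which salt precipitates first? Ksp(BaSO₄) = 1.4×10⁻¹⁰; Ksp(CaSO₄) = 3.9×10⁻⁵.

Precipitation begins when Q = Ksp.
For BaSO₄: [SO₄²⁻] = (Ksp/[Ba²⁺]) = 3.3×10⁻⁸ mol/L
For CaSO₄: [SO₄²⁻] = (Ksp/[Ca²⁺]) = 8.9×10⁻⁴ mol/L
The smaller threshold [SO₄²⁻] is reached first, so BaSO₄ precipitates first.

BaSO₄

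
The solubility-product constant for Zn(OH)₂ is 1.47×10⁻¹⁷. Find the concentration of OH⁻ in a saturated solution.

Zn(OH)₂(s) ⇌ Zn²⁺(aq) + 2 OH⁻(aq)
Call the molar solubility s, so that [Zn²⁺] = s and [OH⁻] = 2s.
Ksp = [Zn²⁺][OH⁻]^2 = s · (2s)^2 = 4s^3 = 1.47×10⁻¹⁷
s = 1.54×10⁻⁶ M
[OH⁻] = 2s = 3.09×10⁻⁶ M

3.09×10⁻⁶ M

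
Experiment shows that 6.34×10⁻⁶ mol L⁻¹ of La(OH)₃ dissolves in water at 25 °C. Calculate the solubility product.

La(OH)₃(s) ⇌ La³⁺(aq) + 3 OH⁻(aq)
For each mole of La(OH)₃ that dissolves per liter, [La³⁺] = s and [OH⁻] = 3s; let s denote this solubility.
Ksp = [La³⁺][OH⁻]^3 = s · (3s)^3 = 27s^4
Ksp = 27 × (6.34×10⁻⁶)^4 = 4.36×10⁻²⁰

Ksp = 4.36×10⁻²⁰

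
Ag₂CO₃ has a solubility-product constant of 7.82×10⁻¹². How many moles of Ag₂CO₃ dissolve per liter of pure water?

Ag₂CO₃(s) ⇌ 2 Ag⁺(aq) + CO₃²⁻(aq)
Let s be the molar solubility. Then [Ag⁺] = 2s and [CO₃²⁻] = s.
Ksp = [Ag⁺]^2[CO₃²⁻] = (2s)^2 · s = 4s^3
4s^3 = 7.82×10⁻¹²  ⇒  s^3 = 1.96×10⁻¹²
Taking the 3rd root, s = 1.25×10⁻⁴ mol/L.

1.25×10⁻⁴ M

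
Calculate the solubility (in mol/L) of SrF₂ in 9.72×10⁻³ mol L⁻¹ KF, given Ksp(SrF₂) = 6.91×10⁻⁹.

7.31×10⁻⁵ M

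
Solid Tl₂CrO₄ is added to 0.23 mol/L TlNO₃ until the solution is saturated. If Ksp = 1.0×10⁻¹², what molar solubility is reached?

Tl₂CrO₄(s) ⇌ 2 Tl⁺(aq) + CrO₄²⁻(aq)
Let s be the solubility of Tl₂CrO₄ here. The common ion gives [Tl⁺] ≈ 0.23 mol/L, and [CrO₄²⁻] = s.
Ksp = [Tl⁺]^2[CrO₄²⁻] = (0.23)^2s
s = 1.0×10⁻¹² / (0.23)^2 = 1.9×10⁻¹¹
s = 1.9×10⁻¹¹ mol/L

1.9×10⁻¹¹ M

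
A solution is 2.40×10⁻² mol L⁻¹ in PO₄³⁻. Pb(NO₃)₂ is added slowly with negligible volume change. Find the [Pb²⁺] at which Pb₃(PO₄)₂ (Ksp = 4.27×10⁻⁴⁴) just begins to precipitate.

A salt starts to precipitate once the ion product Q reaches its Ksp.
Pb₃(PO₄)₂(s) ⇌ 3 Pb²⁺(aq) + 2 PO₄³⁻(aq)
Ksp = [Pb²⁺]^3[PO₄³⁻]^2 = [Pb²⁺]^3(2.40×10⁻²)^2
[Pb²⁺]^3 = 4.27×10⁻⁴⁴ / (2.40×10⁻²)^2 = 7.41×10⁻⁴¹
[Pb²⁺] = 4.20×10⁻¹⁴ mol L⁻¹

4.20×10⁻¹⁴ M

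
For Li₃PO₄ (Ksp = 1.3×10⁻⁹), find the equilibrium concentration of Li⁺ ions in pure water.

7.9×10⁻³ M

Li₃PO₄(s) ⇌ 3 Li⁺(aq) + PO₄³⁻(aq)
With molar solubility s: [Li⁺] = 3s, [PO₄³⁻] = s.
Ksp = [Li⁺]^3[PO₄³⁻] = (3s)^3 · s = 27s^4 = 1.3×10⁻⁹
s = 2.6×10⁻³ M
[Li⁺] = 3s = 7.9×10⁻³ M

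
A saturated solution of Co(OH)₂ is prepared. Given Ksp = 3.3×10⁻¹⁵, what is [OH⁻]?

1.9×10⁻⁵ M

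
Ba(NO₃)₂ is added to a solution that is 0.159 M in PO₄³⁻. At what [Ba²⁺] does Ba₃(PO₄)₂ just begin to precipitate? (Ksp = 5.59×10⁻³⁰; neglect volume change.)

6.05×10⁻¹⁰ M

Precipitation of each salt begins when its ion product equals Ksp.
Ba₃(PO₄)₂(s) ⇌ 3 Ba²⁺(aq) + 2 PO₄³⁻(aq)
Ksp = [Ba²⁺]^3[PO₄³⁻]^2 = [Ba²⁺]^3(0.159)^2
[Ba²⁺]^3 = 5.59×10⁻³⁰ / (0.159)^2 = 2.21×10⁻²⁸
[Ba²⁺] = 6.05×10⁻¹⁰ M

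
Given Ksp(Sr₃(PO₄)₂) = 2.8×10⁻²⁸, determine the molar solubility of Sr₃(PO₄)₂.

1.2×10⁻⁶ M

Sr₃(PO₄)₂(s) ⇌ 3 Sr²⁺(aq) + 2 PO₄³⁻(aq)
Let s be the molar solubility. Then [Sr²⁺] = 3s and [PO₄³⁻] = 2s.
Ksp = [Sr²⁺]^3[PO₄³⁻]^2 = (3s)^3 · (2s)^2 = 108s^5
108s^5 = 2.8×10⁻²⁸  ⇒  s^5 = 2.6×10⁻³⁰
s = 1.2×10⁻⁶ M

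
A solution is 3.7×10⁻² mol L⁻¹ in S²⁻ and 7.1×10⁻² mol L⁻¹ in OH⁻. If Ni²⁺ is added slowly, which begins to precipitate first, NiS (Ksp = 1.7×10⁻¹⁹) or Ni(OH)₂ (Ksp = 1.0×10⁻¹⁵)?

The threshold for precipitation is Q = Ksp.
For NiS: [Ni²⁺] = (Ksp/[S²⁻]) = 4.6×10⁻¹⁸ mol L⁻¹
For Ni(OH)₂: [Ni²⁺] = (Ksp/[OH⁻]^2) = 2.0×10⁻¹³ mol L⁻¹
NiS requires the lower [Ni²⁺], so it precipitates first.

NiS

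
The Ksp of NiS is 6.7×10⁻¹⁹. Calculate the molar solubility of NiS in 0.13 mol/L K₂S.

NiS(s) ⇌ Ni²⁺(aq) + S²⁻(aq)
With S²⁻ already at 0.13 mol/L and s small, take [S²⁻] ≈ 0.13 mol/L and [Ni²⁺] = s.
Ksp = [Ni²⁺][S²⁻] = s(0.13)
s = 6.7×10⁻¹⁹ / (0.13) = 5.2×10⁻¹⁸
s = 5.2×10⁻¹⁸ mol/L

5.2×10⁻¹⁸ M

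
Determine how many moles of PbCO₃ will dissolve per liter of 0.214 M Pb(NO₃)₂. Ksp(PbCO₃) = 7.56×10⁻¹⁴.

3.53×10⁻¹³ M

PbCO₃(s) ⇌ Pb²⁺(aq) + CO₃²⁻(aq)
With Pb²⁺ already at 0.214 M and s small, take [Pb²⁺] ≈ 0.214 M and [CO₃²⁻] = s.
Ksp = [Pb²⁺][CO₃²⁻] = (0.214)s
s = 7.56×10⁻¹⁴ / (0.214) = 3.53×10⁻¹³
s = 3.53×10⁻¹³ M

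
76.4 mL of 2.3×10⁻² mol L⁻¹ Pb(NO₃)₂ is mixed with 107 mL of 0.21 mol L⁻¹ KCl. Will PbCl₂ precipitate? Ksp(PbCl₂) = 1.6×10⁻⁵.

Total volume after mixing = 76.4 + 107 = 183.4 mL.
[Pb²⁺] = (2.3×10⁻²)(76.4)/183.4 = 9.6×10⁻³ mol L⁻¹
[Cl⁻] = (0.21)(107)/183.4 = 0.12 mol L⁻¹
Q = [Pb²⁺][Cl⁻]^2 = 1.4×10⁻⁴
Q = 1.4×10⁻⁴ > Ksp = 1.6×10⁻⁵, so the solution is supersaturated and PbCl₂ precipitates.

Yes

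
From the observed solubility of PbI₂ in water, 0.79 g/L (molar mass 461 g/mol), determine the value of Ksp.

Ksp = 2.0×10⁻⁸

s = (0.79 g L⁻¹)/(461 g mol⁻¹) = 1.714×10⁻³ M
PbI₂(s) ⇌ Pb²⁺(aq) + 2 I⁻(aq)
Let s be the molar solubility. Then [Pb²⁺] = s and [I⁻] = 2s.
Ksp = [Pb²⁺][I⁻]^2 = s · (2s)^2 = 4s^3
Ksp = 4 × (1.714×10⁻³)^3 = 2.0×10⁻⁸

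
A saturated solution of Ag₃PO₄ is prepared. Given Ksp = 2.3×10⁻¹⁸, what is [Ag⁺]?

5.1×10⁻⁵ M

Ag₃PO₄(s) ⇌ 3 Ag⁺(aq) + PO₄³⁻(aq)
With molar solubility s: [Ag⁺] = 3s, [PO₄³⁻] = s.
Ksp = [Ag⁺]^3[PO₄³⁻] = (3s)^3 · s = 27s^4 = 2.3×10⁻¹⁸
s = 1.7×10⁻⁵ mol/L
[Ag⁺] = 3s = 5.1×10⁻⁵ mol/L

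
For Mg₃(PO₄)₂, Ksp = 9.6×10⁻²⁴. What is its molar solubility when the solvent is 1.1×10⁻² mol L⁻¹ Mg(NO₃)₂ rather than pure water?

1.3×10⁻⁹ M

Mg₃(PO₄)₂(s) ⇌ 3 Mg²⁺(aq) + 2 PO₄³⁻(aq)
The solution already contains Mg²⁺ at 1.1×10⁻² mol L⁻¹. Let s be the molar solubility of Mg₃(PO₄)₂.
[Mg²⁺] ≈ 1.1×10⁻² mol L⁻¹ (common ion dominates); [PO₄³⁻] = 2s.
Ksp = [Mg²⁺]^3[PO₄³⁻]^2 = (1.1×10⁻²)^3(2s)^2
(2s)^2 = 9.6×10⁻²⁴ / (1.1×10⁻²)^3 = 7.2×10⁻¹⁸
s = 1.3×10⁻⁹ mol L⁻¹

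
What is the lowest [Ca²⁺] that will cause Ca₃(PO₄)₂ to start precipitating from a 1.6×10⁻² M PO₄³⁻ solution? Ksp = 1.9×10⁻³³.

A salt starts to precipitate once the ion product Q reaches its Ksp.
Ca₃(PO₄)₂(s) ⇌ 3 Ca²⁺(aq) + 2 PO₄³⁻(aq)
Ksp = [Ca²⁺]^3[PO₄³⁻]^2 = [Ca²⁺]^3(1.6×10⁻²)^2
[Ca²⁺]^3 = 1.9×10⁻³³ / (1.6×10⁻²)^2 = 7.4×10⁻³⁰
[Ca²⁺] = 2.0×10⁻¹⁰ M

2.0×10⁻¹⁰ M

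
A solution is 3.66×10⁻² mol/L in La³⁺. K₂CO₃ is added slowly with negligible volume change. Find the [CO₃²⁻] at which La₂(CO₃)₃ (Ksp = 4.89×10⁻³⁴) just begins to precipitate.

Precipitation of each salt begins when its ion product equals Ksp.
La₂(CO₃)₃(s) ⇌ 2 La³⁺(aq) + 3 CO₃²⁻(aq)
Ksp = [La³⁺]^2[CO₃²⁻]^3 = [CO₃²⁻]^3(3.66×10⁻²)^2
[CO₃²⁻]^3 = 4.89×10⁻³⁴ / (3.66×10⁻²)^2 = 3.65×10⁻³¹
[CO₃²⁻] = 7.15×10⁻¹¹ mol/L

7.15×10⁻¹¹ M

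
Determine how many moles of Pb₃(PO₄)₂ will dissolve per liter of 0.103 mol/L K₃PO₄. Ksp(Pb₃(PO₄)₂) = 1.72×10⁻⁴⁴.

3.92×10⁻¹⁵ M

Pb₃(PO₄)₂(s) ⇌ 3 Pb²⁺(aq) + 2 PO₄³⁻(aq)
Let s be the solubility of Pb₃(PO₄)₂ here. The common ion gives [PO₄³⁻] ≈ 0.103 mol/L, and [Pb²⁺] = 3s.
Ksp = [Pb²⁺]^3[PO₄³⁻]^2 = (3s)^3(0.103)^2
(3s)^3 = 1.72×10⁻⁴⁴ / (0.103)^2 = 1.62×10⁻⁴²
s = 3.92×10⁻¹⁵ mol/L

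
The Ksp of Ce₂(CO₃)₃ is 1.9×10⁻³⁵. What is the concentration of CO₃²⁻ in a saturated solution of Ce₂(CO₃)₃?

1.3×10⁻⁷ M

Ce₂(CO₃)₃(s) ⇌ 2 Ce³⁺(aq) + 3 CO₃²⁻(aq)
With molar solubility s: [Ce³⁺] = 2s, [CO₃²⁻] = 3s.
Ksp = [Ce³⁺]^2[CO₃²⁻]^3 = (2s)^2 · (3s)^3 = 108s^5 = 1.9×10⁻³⁵
s = 4.5×10⁻⁸ M
[CO₃²⁻] = 3s = 1.3×10⁻⁷ M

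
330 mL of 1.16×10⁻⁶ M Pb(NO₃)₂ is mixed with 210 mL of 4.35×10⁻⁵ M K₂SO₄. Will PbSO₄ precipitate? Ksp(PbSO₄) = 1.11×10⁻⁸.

Total volume after mixing = 330 + 210 = 540 mL.
[Pb²⁺] = (1.16×10⁻⁶)(330)/540 = 7.09×10⁻⁷ M
[SO₄²⁻] = (4.35×10⁻⁵)(210)/540 = 1.69×10⁻⁵ M
Q = [Pb²⁺][SO₄²⁻] = 1.20×10⁻¹¹
Q = 1.20×10⁻¹¹ < Ksp = 1.11×10⁻⁸, so the solution is unsaturated and no precipitate forms.

No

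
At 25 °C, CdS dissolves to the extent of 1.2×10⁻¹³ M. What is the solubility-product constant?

CdS(s) ⇌ Cd²⁺(aq) + S²⁻(aq)
For each mole of CdS that dissolves per liter, [Cd²⁺] = s and [S²⁻] = s; let s denote this solubility.
Ksp = [Cd²⁺][S²⁻] = s · s = s^2
Ksp = (1.2×10⁻¹³)^2 = 1.4×10⁻²⁶

Ksp = 1.4×10⁻²⁶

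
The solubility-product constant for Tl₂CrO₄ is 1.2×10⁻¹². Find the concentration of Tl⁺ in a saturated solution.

1.3×10⁻⁴ M

Tl₂CrO₄(s) ⇌ 2 Tl⁺(aq) + CrO₄²⁻(aq)
With molar solubility s: [Tl⁺] = 2s, [CrO₄²⁻] = s.
Ksp = [Tl⁺]^2[CrO₄²⁻] = (2s)^2 · s = 4s^3 = 1.2×10⁻¹²
s = 6.7×10⁻⁵ mol/L
[Tl⁺] = 2s = 1.3×10⁻⁴ mol/L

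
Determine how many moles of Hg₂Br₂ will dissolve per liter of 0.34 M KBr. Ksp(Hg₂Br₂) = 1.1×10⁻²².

Hg₂Br₂(s) ⇌ Hg₂²⁺(aq) + 2 Br⁻(aq)
Br⁻ is already present at 0.34 M. If s mol/L of Hg₂Br₂ dissolves, [Hg₂²⁺] = s while [Br⁻] ≈ 0.34 M.
Ksp = [Hg₂²⁺][Br⁻]^2 = s(0.34)^2
s = 1.1×10⁻²² / (0.34)^2 = 9.5×10⁻²²
s = 9.5×10⁻²² M

9.5×10⁻²² M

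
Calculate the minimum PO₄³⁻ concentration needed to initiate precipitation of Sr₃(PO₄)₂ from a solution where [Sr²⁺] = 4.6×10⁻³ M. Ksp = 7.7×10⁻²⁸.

8.9×10⁻¹¹ M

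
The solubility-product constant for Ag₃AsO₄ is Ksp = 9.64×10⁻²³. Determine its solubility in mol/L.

Ag₃AsO₄(s) ⇌ 3 Ag⁺(aq) + AsO₄³⁻(aq)
Let s be the molar solubility. Then [Ag⁺] = 3s and [AsO₄³⁻] = s.
Ksp = [Ag⁺]^3[AsO₄³⁻] = (3s)^3 · s = 27s^4
27s^4 = 9.64×10⁻²³  ⇒  s^4 = 3.57×10⁻²⁴
s = 1.37×10⁻⁶ M

1.37×10⁻⁶ M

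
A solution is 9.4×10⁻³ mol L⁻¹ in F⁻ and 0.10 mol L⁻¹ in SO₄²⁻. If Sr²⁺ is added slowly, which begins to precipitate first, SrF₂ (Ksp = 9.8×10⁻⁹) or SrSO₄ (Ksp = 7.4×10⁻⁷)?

SrSO₄

Each salt precipitates once Q = Ksp for that salt.
For SrF₂: [Sr²⁺] = (Ksp/[F⁻]^2) = 1.1×10⁻⁴ mol L⁻¹
For SrSO₄: [Sr²⁺] = (Ksp/[SO₄²⁻]) = 7.4×10⁻⁶ mol L⁻¹
The smaller threshold [Sr²⁺] is reached first, so SrSO₄ precipitates first.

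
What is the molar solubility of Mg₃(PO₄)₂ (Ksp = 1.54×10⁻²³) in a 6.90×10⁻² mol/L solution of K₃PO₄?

4.93×10⁻⁸ M

Mg₃(PO₄)₂(s) ⇌ 3 Mg²⁺(aq) + 2 PO₄³⁻(aq)
The solution already contains PO₄³⁻ at 6.90×10⁻² mol/L. Let s be the molar solubility of Mg₃(PO₄)₂.
[PO₄³⁻] ≈ 6.90×10⁻² mol/L (common ion dominates); [Mg²⁺] = 3s.
Ksp = [Mg²⁺]^3[PO₄³⁻]^2 = (3s)^3(6.90×10⁻²)^2
(3s)^3 = 1.54×10⁻²³ / (6.90×10⁻²)^2 = 3.23×10⁻²¹
s = 4.93×10⁻⁸ mol/L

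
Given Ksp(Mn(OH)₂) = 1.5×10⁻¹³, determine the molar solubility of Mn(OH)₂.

3.3×10⁻⁵ M

Mn(OH)₂(s) ⇌ Mn²⁺(aq) + 2 OH⁻(aq)
Call the molar solubility s, so that [Mn²⁺] = s and [OH⁻] = 2s.
Ksp = [Mn²⁺][OH⁻]^2 = s · (2s)^2 = 4s^3
4s^3 = 1.5×10⁻¹³  ⇒  s^3 = 3.8×10⁻¹⁴
s = 3.3×10⁻⁵ M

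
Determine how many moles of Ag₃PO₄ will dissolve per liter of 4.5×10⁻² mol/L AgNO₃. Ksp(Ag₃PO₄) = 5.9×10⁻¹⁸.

Ag₃PO₄(s) ⇌ 3 Ag⁺(aq) + PO₄³⁻(aq)
Let s be the solubility of Ag₃PO₄ here. The common ion gives [Ag⁺] ≈ 4.5×10⁻² mol/L, and [PO₄³⁻] = s.
Ksp = [Ag⁺]^3[PO₄³⁻] = (4.5×10⁻²)^3s
s = 5.9×10⁻¹⁸ / (4.5×10⁻²)^3 = 6.5×10⁻¹⁴
s = 6.5×10⁻¹⁴ mol/L

6.5×10⁻¹⁴ M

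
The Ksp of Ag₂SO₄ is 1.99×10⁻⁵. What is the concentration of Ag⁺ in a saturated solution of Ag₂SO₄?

3.41×10⁻² M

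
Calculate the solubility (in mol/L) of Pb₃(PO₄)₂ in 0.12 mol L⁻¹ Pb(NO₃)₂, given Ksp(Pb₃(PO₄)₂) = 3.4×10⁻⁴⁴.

2.2×10⁻²¹ M

Pb₃(PO₄)₂(s) ⇌ 3 Pb²⁺(aq) + 2 PO₄³⁻(aq)
With Pb²⁺ already at 0.12 mol L⁻¹ and s small, take [Pb²⁺] ≈ 0.12 mol L⁻¹ and [PO₄³⁻] = 2s.
Ksp = [Pb²⁺]^3[PO₄³⁻]^2 = (0.12)^3(2s)^2
(2s)^2 = 3.4×10⁻⁴⁴ / (0.12)^3 = 2.0×10⁻⁴¹
s = 2.2×10⁻²¹ mol L⁻¹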